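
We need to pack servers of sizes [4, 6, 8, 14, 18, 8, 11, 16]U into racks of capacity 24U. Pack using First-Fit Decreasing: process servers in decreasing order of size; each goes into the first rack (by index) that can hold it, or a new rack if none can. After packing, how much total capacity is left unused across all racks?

11

Sorted descending: 18, 16, 14, 11, 8, 8, 6, 4.
Put 18U in rack 1; 6U remain.
Put 16U in rack 2; 8U remain.
Put 14U in rack 3; 10U remain.
Put 11U in rack 4; 13U remain.
Put 8U in rack 2; 0U remain.
Put 8U in rack 3; 2U remain.
Put 6U in rack 1; 0U remain.
Put 4U in rack 4; 9U remain.
4 racks × 24U = 96U; used 85U; unused 11U.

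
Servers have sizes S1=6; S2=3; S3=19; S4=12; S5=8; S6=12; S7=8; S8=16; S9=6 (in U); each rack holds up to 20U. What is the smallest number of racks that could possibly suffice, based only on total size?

Total size = 6 + 3 + 19 + 12 + 8 + 12 + 8 + 16 + 6 = 90U.
⌈90 / 20⌉ = 5.

5 racks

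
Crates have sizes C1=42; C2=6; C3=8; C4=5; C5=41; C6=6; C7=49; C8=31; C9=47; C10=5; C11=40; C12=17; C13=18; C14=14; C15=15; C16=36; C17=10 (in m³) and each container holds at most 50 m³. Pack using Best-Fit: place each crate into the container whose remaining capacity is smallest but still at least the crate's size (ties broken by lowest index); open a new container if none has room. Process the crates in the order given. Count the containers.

Put C1 (42 m³) in container 1; 8 m³ remain.
Put C2 (6 m³) in container 1; 2 m³ remain.
Put C3 (8 m³) in container 2; 42 m³ remain.
Put C4 (5 m³) in container 2; 37 m³ remain.
Put C5 (41 m³) in container 3; 9 m³ remain.
Put C6 (6 m³) in container 3; 3 m³ remain.
Put C7 (49 m³) in container 4; 1 m³ remain.
Put C8 (31 m³) in container 2; 6 m³ remain.
Put C9 (47 m³) in container 5; 3 m³ remain.
Put C10 (5 m³) in container 2; 1 m³ remain.
Put C11 (40 m³) in container 6; 10 m³ remain.
Put C12 (17 m³) in container 7; 33 m³ remain.
Put C13 (18 m³) in container 7; 15 m³ remain.
Put C14 (14 m³) in container 7; 1 m³ remain.
Put C15 (15 m³) in container 8; 35 m³ remain.
Put C16 (36 m³) in container 9; 14 m³ remain.
Put C17 (10 m³) in container 6; 0 m³ remain.

9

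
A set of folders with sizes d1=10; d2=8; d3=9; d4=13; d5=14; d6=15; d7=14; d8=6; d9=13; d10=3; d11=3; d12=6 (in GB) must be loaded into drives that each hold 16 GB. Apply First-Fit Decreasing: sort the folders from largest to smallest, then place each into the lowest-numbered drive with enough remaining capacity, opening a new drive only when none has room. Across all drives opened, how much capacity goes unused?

Sorted descending: 15, 14, 14, 13, 13, 10, 9, 8, 6, 6, 3, 3.
drive 1: place 15 GB, 1 GB left
drive 2: place 14 GB, 2 GB left
drive 3: place 14 GB, 2 GB left
drive 4: place 13 GB, 3 GB left
drive 5: place 13 GB, 3 GB left
drive 6: place 10 GB, 6 GB left
drive 7: place 9 GB, 7 GB left
drive 8: place 8 GB, 8 GB left
drive 6: place 6 GB, 0 GB left
drive 7: place 6 GB, 1 GB left
drive 4: place 3 GB, 0 GB left
drive 5: place 3 GB, 0 GB left
8 drives × 16 GB = 128 GB; used 114 GB; unused 14 GB.

14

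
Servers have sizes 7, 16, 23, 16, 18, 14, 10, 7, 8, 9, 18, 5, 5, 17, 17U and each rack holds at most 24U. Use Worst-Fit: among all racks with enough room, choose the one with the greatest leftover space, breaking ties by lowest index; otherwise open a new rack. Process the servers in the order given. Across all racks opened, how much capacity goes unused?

26

rack 1: place 7U, 17U left
rack 1: place 16U, 1U left
rack 2: place 23U, 1U left
rack 3: place 16U, 8U left
rack 4: place 18U, 6U left
rack 5: place 14U, 10U left
rack 5: place 10U, 0U left
rack 3: place 7U, 1U left
rack 6: place 8U, 16U left
rack 6: place 9U, 7U left
rack 7: place 18U, 6U left
rack 6: place 5U, 2U left
rack 4: place 5U, 1U left
rack 8: place 17U, 7U left
rack 9: place 17U, 7U left
9 racks × 24U = 216U; used 190U; unused 26U.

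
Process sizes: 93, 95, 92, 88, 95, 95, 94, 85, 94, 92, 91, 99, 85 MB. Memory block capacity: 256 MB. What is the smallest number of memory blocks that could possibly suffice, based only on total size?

Total size = 93 + 95 + 92 + 88 + 95 + 95 + 94 + 85 + 94 + 92 + 91 + 99 + 85 = 1198 MB.
⌈1198 / 256⌉ = 5.

5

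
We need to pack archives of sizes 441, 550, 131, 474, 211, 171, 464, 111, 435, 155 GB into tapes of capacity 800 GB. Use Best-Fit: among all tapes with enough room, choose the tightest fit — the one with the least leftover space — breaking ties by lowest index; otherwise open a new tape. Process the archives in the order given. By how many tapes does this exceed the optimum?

Best-Fit: [441,171,155] [550,131] [474,211,111] [464] [435] → 5 tapes.
5 archives exceed 400 GB (half the capacity), and no two of those can share a tape, so at least 5 tapes are needed.
So 5 is already optimal.

0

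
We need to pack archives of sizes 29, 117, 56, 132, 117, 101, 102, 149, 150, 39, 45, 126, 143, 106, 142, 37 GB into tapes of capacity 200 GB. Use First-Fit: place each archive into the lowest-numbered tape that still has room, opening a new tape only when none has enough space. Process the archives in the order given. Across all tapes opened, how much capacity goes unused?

29 GB → tape 1 (remaining 171 GB)
117 GB → tape 1 (remaining 54 GB)
56 GB → tape 2 (remaining 144 GB)
132 GB → tape 2 (remaining 12 GB)
117 GB → tape 3 (remaining 83 GB)
101 GB → tape 4 (remaining 99 GB)
102 GB → tape 5 (remaining 98 GB)
149 GB → tape 6 (remaining 51 GB)
150 GB → tape 7 (remaining 50 GB)
39 GB → tape 1 (remaining 15 GB)
45 GB → tape 3 (remaining 38 GB)
126 GB → tape 8 (remaining 74 GB)
143 GB → tape 9 (remaining 57 GB)
106 GB → tape 10 (remaining 94 GB)
142 GB → tape 11 (remaining 58 GB)
37 GB → tape 3 (remaining 1 GB)
11 tapes × 200 GB = 2200 GB; used 1591 GB; unused 609 GB.

609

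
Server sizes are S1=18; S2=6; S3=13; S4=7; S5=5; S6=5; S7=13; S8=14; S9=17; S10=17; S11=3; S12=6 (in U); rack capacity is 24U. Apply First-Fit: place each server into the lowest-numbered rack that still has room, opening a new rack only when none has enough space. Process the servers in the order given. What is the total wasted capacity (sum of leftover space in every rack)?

Put S1 (18U) in rack 1; 6U remain.
Put S2 (6U) in rack 1; 0U remain.
Put S3 (13U) in rack 2; 11U remain.
Put S4 (7U) in rack 2; 4U remain.
Put S5 (5U) in rack 3; 19U remain.
Put S6 (5U) in rack 3; 14U remain.
Put S7 (13U) in rack 3; 1U remain.
Put S8 (14U) in rack 4; 10U remain.
Put S9 (17U) in rack 5; 7U remain.
Put S10 (17U) in rack 6; 7U remain.
Put S11 (3U) in rack 2; 1U remain.
Put S12 (6U) in rack 4; 4U remain.
6 racks × 24U = 144U; used 124U; unused 20U.

20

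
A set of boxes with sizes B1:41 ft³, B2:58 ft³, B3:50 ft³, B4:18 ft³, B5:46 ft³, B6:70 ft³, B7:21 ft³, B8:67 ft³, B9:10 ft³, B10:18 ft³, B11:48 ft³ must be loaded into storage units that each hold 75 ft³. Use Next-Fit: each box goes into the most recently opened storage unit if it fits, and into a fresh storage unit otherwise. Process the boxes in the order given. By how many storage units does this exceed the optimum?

2

Next-Fit: [41] [58] [50,18] [46] [70] [21] [67] [10,18] [48] → 9 storage units.
7 boxes exceed 37.5 ft³ (half the capacity), and no two of those can share a storage unit, so at least 7 storage units are needed.
An optimal packing achieves that bound: [70] [67] [58,10] [50,21] [48,18] [46,18] [41] → 7 storage units.
Excess: 9 − 7 = 2.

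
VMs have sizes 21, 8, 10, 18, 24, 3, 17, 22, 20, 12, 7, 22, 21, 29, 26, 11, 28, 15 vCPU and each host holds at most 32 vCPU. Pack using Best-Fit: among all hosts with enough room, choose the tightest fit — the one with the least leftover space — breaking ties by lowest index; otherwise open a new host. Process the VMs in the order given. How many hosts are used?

11

host 1: place 21 vCPU, 11 vCPU left
host 1: place 8 vCPU, 3 vCPU left
host 2: place 10 vCPU, 22 vCPU left
host 2: place 18 vCPU, 4 vCPU left
host 3: place 24 vCPU, 8 vCPU left
host 1: place 3 vCPU, 0 vCPU left
host 4: place 17 vCPU, 15 vCPU left
host 5: place 22 vCPU, 10 vCPU left
host 6: place 20 vCPU, 12 vCPU left
host 6: place 12 vCPU, 0 vCPU left
host 3: place 7 vCPU, 1 vCPU left
host 7: place 22 vCPU, 10 vCPU left
host 8: place 21 vCPU, 11 vCPU left
host 9: place 29 vCPU, 3 vCPU left
host 10: place 26 vCPU, 6 vCPU left
host 8: place 11 vCPU, 0 vCPU left
host 11: place 28 vCPU, 4 vCPU left
host 4: place 15 vCPU, 0 vCPU left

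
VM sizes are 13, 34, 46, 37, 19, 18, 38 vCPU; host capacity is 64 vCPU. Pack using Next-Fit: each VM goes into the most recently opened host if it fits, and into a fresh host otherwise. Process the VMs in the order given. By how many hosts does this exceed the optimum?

0

Next-Fit: [13,34] [46] [37,19] [18,38] → 4 hosts.
Total size 205 vCPU; any packing needs at least ⌈205/64⌉ = 4 hosts.
So 4 is already optimal.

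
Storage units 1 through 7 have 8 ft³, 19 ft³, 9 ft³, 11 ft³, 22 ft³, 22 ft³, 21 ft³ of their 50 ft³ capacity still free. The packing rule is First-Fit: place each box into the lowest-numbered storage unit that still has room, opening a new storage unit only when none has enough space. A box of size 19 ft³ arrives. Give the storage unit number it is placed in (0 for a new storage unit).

Storage units with room: storage unit 2 (19 ft³), storage unit 5 (22 ft³), storage unit 6 (22 ft³), storage unit 7 (21 ft³).
The first with room is storage unit 2.

2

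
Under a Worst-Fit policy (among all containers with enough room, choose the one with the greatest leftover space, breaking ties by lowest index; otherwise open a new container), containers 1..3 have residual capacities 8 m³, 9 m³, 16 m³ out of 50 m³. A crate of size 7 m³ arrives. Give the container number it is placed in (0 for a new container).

Containers with room: container 1 (8 m³), container 2 (9 m³), container 3 (16 m³).
Most room is container 3 with 16 m³ free.

3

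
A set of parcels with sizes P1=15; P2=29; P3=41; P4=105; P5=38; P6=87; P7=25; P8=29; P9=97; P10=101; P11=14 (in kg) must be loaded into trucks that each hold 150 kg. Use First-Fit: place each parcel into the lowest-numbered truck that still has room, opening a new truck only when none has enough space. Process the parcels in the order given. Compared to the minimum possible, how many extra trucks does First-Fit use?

First-Fit: [15,29,41,38,25] [105,29,14] [87] [97] [101] → 5 trucks.
Total size 581 kg; any packing needs at least ⌈581/150⌉ = 4 trucks.
An optimal packing achieves that bound: [105,41] [101,29,15] [97,38,14] [87,29,25] → 4 trucks.
Excess: 5 − 4 = 1.

1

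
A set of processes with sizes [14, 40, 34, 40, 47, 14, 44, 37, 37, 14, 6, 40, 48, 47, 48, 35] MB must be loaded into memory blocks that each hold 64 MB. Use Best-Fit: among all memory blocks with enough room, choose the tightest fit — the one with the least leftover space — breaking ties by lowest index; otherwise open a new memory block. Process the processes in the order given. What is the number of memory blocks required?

12 memory blocks

memory block 1: place 14 MB, 50 MB left
memory block 1: place 40 MB, 10 MB left
memory block 2: place 34 MB, 30 MB left
memory block 3: place 40 MB, 24 MB left
memory block 4: place 47 MB, 17 MB left
memory block 4: place 14 MB, 3 MB left
memory block 5: place 44 MB, 20 MB left
memory block 6: place 37 MB, 27 MB left
memory block 7: place 37 MB, 27 MB left
memory block 5: place 14 MB, 6 MB left
memory block 5: place 6 MB, 0 MB left
memory block 8: place 40 MB, 24 MB left
memory block 9: place 48 MB, 16 MB left
memory block 10: place 47 MB, 17 MB left
memory block 11: place 48 MB, 16 MB left
memory block 12: place 35 MB, 29 MB left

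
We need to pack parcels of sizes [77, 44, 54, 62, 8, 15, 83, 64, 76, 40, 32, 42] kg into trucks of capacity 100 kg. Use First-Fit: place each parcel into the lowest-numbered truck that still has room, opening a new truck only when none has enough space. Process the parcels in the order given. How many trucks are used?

77 kg → truck 1 (remaining 23 kg)
44 kg → truck 2 (remaining 56 kg)
54 kg → truck 2 (remaining 2 kg)
62 kg → truck 3 (remaining 38 kg)
8 kg → truck 1 (remaining 15 kg)
15 kg → truck 1 (remaining 0 kg)
83 kg → truck 4 (remaining 17 kg)
64 kg → truck 5 (remaining 36 kg)
76 kg → truck 6 (remaining 24 kg)
40 kg → truck 7 (remaining 60 kg)
32 kg → truck 3 (remaining 6 kg)
42 kg → truck 7 (remaining 18 kg)

7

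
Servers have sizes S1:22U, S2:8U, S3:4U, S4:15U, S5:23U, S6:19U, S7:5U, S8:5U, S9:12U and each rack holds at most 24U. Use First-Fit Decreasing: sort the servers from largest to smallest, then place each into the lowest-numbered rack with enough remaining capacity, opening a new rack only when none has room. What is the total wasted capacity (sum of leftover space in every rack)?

7

Sorted descending: 23, 22, 19, 15, 12, 8, 5, 5, 4.
rack 1: place 23U, 1U left
rack 2: place 22U, 2U left
rack 3: place 19U, 5U left
rack 4: place 15U, 9U left
rack 5: place 12U, 12U left
rack 4: place 8U, 1U left
rack 3: place 5U, 0U left
rack 5: place 5U, 7U left
rack 5: place 4U, 3U left
5 racks × 24U = 120U; used 113U; unused 7U.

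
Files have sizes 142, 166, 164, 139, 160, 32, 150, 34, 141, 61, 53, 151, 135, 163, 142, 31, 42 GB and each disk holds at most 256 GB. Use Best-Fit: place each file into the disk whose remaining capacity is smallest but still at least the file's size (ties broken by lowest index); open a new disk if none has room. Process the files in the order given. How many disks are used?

11

disk 1: place 142 GB, 114 GB left
disk 2: place 166 GB, 90 GB left
disk 3: place 164 GB, 92 GB left
disk 4: place 139 GB, 117 GB left
disk 5: place 160 GB, 96 GB left
disk 2: place 32 GB, 58 GB left
disk 6: place 150 GB, 106 GB left
disk 2: place 34 GB, 24 GB left
disk 7: place 141 GB, 115 GB left
disk 3: place 61 GB, 31 GB left
disk 5: place 53 GB, 43 GB left
disk 8: place 151 GB, 105 GB left
disk 9: place 135 GB, 121 GB left
disk 10: place 163 GB, 93 GB left
disk 11: place 142 GB, 114 GB left
disk 3: place 31 GB, 0 GB left
disk 5: place 42 GB, 1 GB left
Final disks: [142] [166,32,34] [164,61,31] [139] [160,53,42] [150] [141] [151] [135] [163] [142].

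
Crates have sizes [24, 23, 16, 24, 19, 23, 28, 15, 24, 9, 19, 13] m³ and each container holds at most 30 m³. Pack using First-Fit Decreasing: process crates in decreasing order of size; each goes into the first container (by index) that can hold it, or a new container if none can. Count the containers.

10

Sorted descending: 28, 24, 24, 24, 23, 23, 19, 19, 16, 15, 13, 9.
container 1: place 28 m³, 2 m³ left
container 2: place 24 m³, 6 m³ left
container 3: place 24 m³, 6 m³ left
container 4: place 24 m³, 6 m³ left
container 5: place 23 m³, 7 m³ left
container 6: place 23 m³, 7 m³ left
container 7: place 19 m³, 11 m³ left
container 8: place 19 m³, 11 m³ left
container 9: place 16 m³, 14 m³ left
container 10: place 15 m³, 15 m³ left
container 9: place 13 m³, 1 m³ left
container 7: place 9 m³, 2 m³ left
Final containers: [28] [24] [24] [24] [23] [23] [19,9] [19] [16,13] [15].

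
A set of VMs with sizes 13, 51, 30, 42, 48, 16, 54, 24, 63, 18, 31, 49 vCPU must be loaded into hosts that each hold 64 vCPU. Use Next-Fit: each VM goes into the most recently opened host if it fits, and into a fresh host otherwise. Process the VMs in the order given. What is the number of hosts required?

9

host 1: place 13 vCPU, 51 vCPU left
host 1: place 51 vCPU, 0 vCPU left
host 2: place 30 vCPU, 34 vCPU left
host 3: place 42 vCPU, 22 vCPU left
host 4: place 48 vCPU, 16 vCPU left
host 4: place 16 vCPU, 0 vCPU left
host 5: place 54 vCPU, 10 vCPU left
host 6: place 24 vCPU, 40 vCPU left
host 7: place 63 vCPU, 1 vCPU left
host 8: place 18 vCPU, 46 vCPU left
host 8: place 31 vCPU, 15 vCPU left
host 9: place 49 vCPU, 15 vCPU left
Final hosts: [13,51] [30] [42] [48,16] [54] [24] [63] [18,31] [49].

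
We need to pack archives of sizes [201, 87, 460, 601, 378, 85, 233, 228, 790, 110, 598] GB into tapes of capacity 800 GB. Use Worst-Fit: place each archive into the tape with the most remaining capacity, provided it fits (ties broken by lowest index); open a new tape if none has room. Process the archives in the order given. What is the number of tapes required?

6

Put 201 GB in tape 1; 599 GB remain.
Put 87 GB in tape 1; 512 GB remain.
Put 460 GB in tape 1; 52 GB remain.
Put 601 GB in tape 2; 199 GB remain.
Put 378 GB in tape 3; 422 GB remain.
Put 85 GB in tape 3; 337 GB remain.
Put 233 GB in tape 3; 104 GB remain.
Put 228 GB in tape 4; 572 GB remain.
Put 790 GB in tape 5; 10 GB remain.
Put 110 GB in tape 4; 462 GB remain.
Put 598 GB in tape 6; 202 GB remain.
Final tapes: [201,87,460] [601] [378,85,233] [228,110] [790] [598].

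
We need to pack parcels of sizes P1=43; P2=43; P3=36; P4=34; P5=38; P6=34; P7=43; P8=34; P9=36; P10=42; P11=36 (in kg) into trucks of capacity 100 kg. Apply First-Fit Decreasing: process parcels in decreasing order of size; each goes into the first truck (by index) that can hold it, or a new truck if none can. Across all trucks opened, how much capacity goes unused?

Sorted descending: 43, 43, 43, 42, 38, 36, 36, 36, 34, 34, 34.
truck 1: place 43 kg, 57 kg left
truck 1: place 43 kg, 14 kg left
truck 2: place 43 kg, 57 kg left
truck 2: place 42 kg, 15 kg left
truck 3: place 38 kg, 62 kg left
truck 3: place 36 kg, 26 kg left
truck 4: place 36 kg, 64 kg left
truck 4: place 36 kg, 28 kg left
truck 5: place 34 kg, 66 kg left
truck 5: place 34 kg, 32 kg left
truck 6: place 34 kg, 66 kg left
6 trucks × 100 kg = 600 kg; used 419 kg; unused 181 kg.

181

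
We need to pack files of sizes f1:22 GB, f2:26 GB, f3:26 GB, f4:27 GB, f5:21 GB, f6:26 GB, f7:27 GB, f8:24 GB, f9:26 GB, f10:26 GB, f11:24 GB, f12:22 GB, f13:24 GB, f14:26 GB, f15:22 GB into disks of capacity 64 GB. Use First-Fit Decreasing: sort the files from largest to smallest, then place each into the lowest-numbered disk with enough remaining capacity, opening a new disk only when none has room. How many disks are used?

Sorted descending: 27, 27, 26, 26, 26, 26, 26, 26, 24, 24, 24, 22, 22, 22, 21.
27 GB → disk 1 (remaining 37 GB)
27 GB → disk 1 (remaining 10 GB)
26 GB → disk 2 (remaining 38 GB)
26 GB → disk 2 (remaining 12 GB)
26 GB → disk 3 (remaining 38 GB)
26 GB → disk 3 (remaining 12 GB)
26 GB → disk 4 (remaining 38 GB)
26 GB → disk 4 (remaining 12 GB)
24 GB → disk 5 (remaining 40 GB)
24 GB → disk 5 (remaining 16 GB)
24 GB → disk 6 (remaining 40 GB)
22 GB → disk 6 (remaining 18 GB)
22 GB → disk 7 (remaining 42 GB)
22 GB → disk 7 (remaining 20 GB)
21 GB → disk 8 (remaining 43 GB)
Final disks: [27,27] [26,26] [26,26] [26,26] [24,24] [24,22] [22,22] [21].

8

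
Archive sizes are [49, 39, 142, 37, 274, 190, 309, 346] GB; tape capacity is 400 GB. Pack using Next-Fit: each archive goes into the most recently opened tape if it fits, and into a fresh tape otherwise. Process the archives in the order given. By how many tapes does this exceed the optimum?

Next-Fit: [49,39,142,37] [274] [190] [309] [346] → 5 tapes.
Total size 1386 GB; any packing needs at least ⌈1386/400⌉ = 4 tapes.
An optimal packing achieves that bound: [346,49] [309,39,37] [274] [190,142] → 4 tapes.
Excess: 5 − 4 = 1.

1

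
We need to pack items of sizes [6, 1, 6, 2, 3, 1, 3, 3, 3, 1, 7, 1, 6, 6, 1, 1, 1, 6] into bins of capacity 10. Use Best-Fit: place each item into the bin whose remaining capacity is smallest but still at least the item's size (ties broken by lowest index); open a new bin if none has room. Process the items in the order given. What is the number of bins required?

6 → bin 1 (remaining 4)
1 → bin 1 (remaining 3)
6 → bin 2 (remaining 4)
2 → bin 1 (remaining 1)
3 → bin 2 (remaining 1)
1 → bin 1 (remaining 0)
3 → bin 3 (remaining 7)
3 → bin 3 (remaining 4)
3 → bin 3 (remaining 1)
1 → bin 2 (remaining 0)
7 → bin 4 (remaining 3)
1 → bin 3 (remaining 0)
6 → bin 5 (remaining 4)
6 → bin 6 (remaining 4)
1 → bin 4 (remaining 2)
1 → bin 4 (remaining 1)
1 → bin 4 (remaining 0)
6 → bin 7 (remaining 4)

7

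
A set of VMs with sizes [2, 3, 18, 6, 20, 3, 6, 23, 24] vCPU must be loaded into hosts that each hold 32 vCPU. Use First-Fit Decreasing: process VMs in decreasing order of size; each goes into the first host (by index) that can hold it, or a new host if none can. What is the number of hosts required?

4

Sorted descending: 24, 23, 20, 18, 6, 6, 3, 3, 2.
host 1: place 24 vCPU, 8 vCPU left
host 2: place 23 vCPU, 9 vCPU left
host 3: place 20 vCPU, 12 vCPU left
host 4: place 18 vCPU, 14 vCPU left
host 1: place 6 vCPU, 2 vCPU left
host 2: place 6 vCPU, 3 vCPU left
host 2: place 3 vCPU, 0 vCPU left
host 3: place 3 vCPU, 9 vCPU left
host 1: place 2 vCPU, 0 vCPU left
Final hosts: [24,6,2] [23,6,3] [20,3] [18].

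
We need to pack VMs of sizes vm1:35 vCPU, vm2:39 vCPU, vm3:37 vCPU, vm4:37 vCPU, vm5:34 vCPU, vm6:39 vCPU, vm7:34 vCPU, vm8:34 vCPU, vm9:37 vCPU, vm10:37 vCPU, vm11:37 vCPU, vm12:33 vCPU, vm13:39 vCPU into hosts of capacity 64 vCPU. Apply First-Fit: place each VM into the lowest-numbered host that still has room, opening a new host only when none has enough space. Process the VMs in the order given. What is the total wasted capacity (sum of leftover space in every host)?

360

vm1 (35 vCPU) → host 1 (remaining 29 vCPU)
vm2 (39 vCPU) → host 2 (remaining 25 vCPU)
vm3 (37 vCPU) → host 3 (remaining 27 vCPU)
vm4 (37 vCPU) → host 4 (remaining 27 vCPU)
vm5 (34 vCPU) → host 5 (remaining 30 vCPU)
vm6 (39 vCPU) → host 6 (remaining 25 vCPU)
vm7 (34 vCPU) → host 7 (remaining 30 vCPU)
vm8 (34 vCPU) → host 8 (remaining 30 vCPU)
vm9 (37 vCPU) → host 9 (remaining 27 vCPU)
vm10 (37 vCPU) → host 10 (remaining 27 vCPU)
vm11 (37 vCPU) → host 11 (remaining 27 vCPU)
vm12 (33 vCPU) → host 12 (remaining 31 vCPU)
vm13 (39 vCPU) → host 13 (remaining 25 vCPU)
13 hosts × 64 vCPU = 832 vCPU; used 472 vCPU; unused 360 vCPU.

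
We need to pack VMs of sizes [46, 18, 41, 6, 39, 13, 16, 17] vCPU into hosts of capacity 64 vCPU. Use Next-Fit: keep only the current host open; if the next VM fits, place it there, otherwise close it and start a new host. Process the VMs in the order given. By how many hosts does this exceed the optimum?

Next-Fit: [46,18] [41,6] [39,13] [16,17] → 4 hosts.
Total size 196 vCPU; any packing needs at least ⌈196/64⌉ = 4 hosts.
So 4 is already optimal.

0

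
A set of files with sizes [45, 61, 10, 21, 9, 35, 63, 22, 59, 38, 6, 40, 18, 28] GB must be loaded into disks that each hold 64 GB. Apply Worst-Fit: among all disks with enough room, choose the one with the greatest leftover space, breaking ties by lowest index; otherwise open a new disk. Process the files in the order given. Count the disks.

disk 1: place 45 GB, 19 GB left
disk 2: place 61 GB, 3 GB left
disk 1: place 10 GB, 9 GB left
disk 3: place 21 GB, 43 GB left
disk 3: place 9 GB, 34 GB left
disk 4: place 35 GB, 29 GB left
disk 5: place 63 GB, 1 GB left
disk 3: place 22 GB, 12 GB left
disk 6: place 59 GB, 5 GB left
disk 7: place 38 GB, 26 GB left
disk 4: place 6 GB, 23 GB left
disk 8: place 40 GB, 24 GB left
disk 7: place 18 GB, 8 GB left
disk 9: place 28 GB, 36 GB left

9 disks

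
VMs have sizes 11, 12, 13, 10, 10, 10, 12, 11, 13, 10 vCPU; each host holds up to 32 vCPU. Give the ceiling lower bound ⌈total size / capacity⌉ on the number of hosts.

Total size = 11 + 12 + 13 + 10 + 10 + 10 + 12 + 11 + 13 + 10 = 112 vCPU.
⌈112 / 32⌉ = 4.

4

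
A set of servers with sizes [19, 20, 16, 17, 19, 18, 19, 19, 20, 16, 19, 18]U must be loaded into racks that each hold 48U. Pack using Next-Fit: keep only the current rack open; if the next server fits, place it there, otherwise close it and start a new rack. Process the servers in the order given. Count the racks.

6 racks

19U → rack 1 (remaining 29U)
20U → rack 1 (remaining 9U)
16U → rack 2 (remaining 32U)
17U → rack 2 (remaining 15U)
19U → rack 3 (remaining 29U)
18U → rack 3 (remaining 11U)
19U → rack 4 (remaining 29U)
19U → rack 4 (remaining 10U)
20U → rack 5 (remaining 28U)
16U → rack 5 (remaining 12U)
19U → rack 6 (remaining 29U)
18U → rack 6 (remaining 11U)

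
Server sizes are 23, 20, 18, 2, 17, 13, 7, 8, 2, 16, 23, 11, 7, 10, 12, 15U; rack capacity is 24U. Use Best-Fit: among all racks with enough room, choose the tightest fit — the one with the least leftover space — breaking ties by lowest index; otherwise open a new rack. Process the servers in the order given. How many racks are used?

23U → rack 1 (remaining 1U)
20U → rack 2 (remaining 4U)
18U → rack 3 (remaining 6U)
2U → rack 2 (remaining 2U)
17U → rack 4 (remaining 7U)
13U → rack 5 (remaining 11U)
7U → rack 4 (remaining 0U)
8U → rack 5 (remaining 3U)
2U → rack 2 (remaining 0U)
16U → rack 6 (remaining 8U)
23U → rack 7 (remaining 1U)
11U → rack 8 (remaining 13U)
7U → rack 6 (remaining 1U)
10U → rack 8 (remaining 3U)
12U → rack 9 (remaining 12U)
15U → rack 10 (remaining 9U)
Final racks: [23] [20,2,2] [18] [17,7] [13,8] [16,7] [23] [11,10] [12] [15].

10 racks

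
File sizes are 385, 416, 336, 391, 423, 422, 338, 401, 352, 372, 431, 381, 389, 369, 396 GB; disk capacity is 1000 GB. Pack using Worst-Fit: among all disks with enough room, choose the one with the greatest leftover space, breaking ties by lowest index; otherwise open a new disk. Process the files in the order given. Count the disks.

385 GB → disk 1 (remaining 615 GB)
416 GB → disk 1 (remaining 199 GB)
336 GB → disk 2 (remaining 664 GB)
391 GB → disk 2 (remaining 273 GB)
423 GB → disk 3 (remaining 577 GB)
422 GB → disk 3 (remaining 155 GB)
338 GB → disk 4 (remaining 662 GB)
401 GB → disk 4 (remaining 261 GB)
352 GB → disk 5 (remaining 648 GB)
372 GB → disk 5 (remaining 276 GB)
431 GB → disk 6 (remaining 569 GB)
381 GB → disk 6 (remaining 188 GB)
389 GB → disk 7 (remaining 611 GB)
369 GB → disk 7 (remaining 242 GB)
396 GB → disk 8 (remaining 604 GB)
Final disks: [385,416] [336,391] [423,422] [338,401] [352,372] [431,381] [389,369] [396].

8 disks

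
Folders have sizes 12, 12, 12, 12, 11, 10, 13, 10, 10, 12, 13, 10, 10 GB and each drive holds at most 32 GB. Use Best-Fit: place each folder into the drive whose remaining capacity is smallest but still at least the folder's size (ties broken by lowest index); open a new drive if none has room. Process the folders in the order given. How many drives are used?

12 GB → drive 1 (remaining 20 GB)
12 GB → drive 1 (remaining 8 GB)
12 GB → drive 2 (remaining 20 GB)
12 GB → drive 2 (remaining 8 GB)
11 GB → drive 3 (remaining 21 GB)
10 GB → drive 3 (remaining 11 GB)
13 GB → drive 4 (remaining 19 GB)
10 GB → drive 3 (remaining 1 GB)
10 GB → drive 4 (remaining 9 GB)
12 GB → drive 5 (remaining 20 GB)
13 GB → drive 5 (remaining 7 GB)
10 GB → drive 6 (remaining 22 GB)
10 GB → drive 6 (remaining 12 GB)
Final drives: [12,12] [12,12] [11,10,10] [13,10] [12,13] [10,10].

6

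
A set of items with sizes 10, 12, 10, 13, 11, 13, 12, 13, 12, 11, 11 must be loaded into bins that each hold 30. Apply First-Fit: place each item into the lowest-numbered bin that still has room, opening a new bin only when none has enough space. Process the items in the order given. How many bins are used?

10 → bin 1 (remaining 20)
12 → bin 1 (remaining 8)
10 → bin 2 (remaining 20)
13 → bin 2 (remaining 7)
11 → bin 3 (remaining 19)
13 → bin 3 (remaining 6)
12 → bin 4 (remaining 18)
13 → bin 4 (remaining 5)
12 → bin 5 (remaining 18)
11 → bin 5 (remaining 7)
11 → bin 6 (remaining 19)

6 bins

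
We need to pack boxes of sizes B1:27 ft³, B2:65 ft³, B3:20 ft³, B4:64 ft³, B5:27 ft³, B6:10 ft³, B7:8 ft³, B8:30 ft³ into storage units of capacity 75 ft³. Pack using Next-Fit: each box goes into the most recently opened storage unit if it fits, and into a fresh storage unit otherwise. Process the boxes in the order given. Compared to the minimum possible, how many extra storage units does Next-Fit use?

1

Next-Fit: [27] [65] [20] [64] [27,10,8,30] → 5 storage units.
Total size 251 ft³; any packing needs at least ⌈251/75⌉ = 4 storage units.
An optimal packing achieves that bound: [65,10] [64,8] [30,27] [27,20] → 4 storage units.
Excess: 5 − 4 = 1.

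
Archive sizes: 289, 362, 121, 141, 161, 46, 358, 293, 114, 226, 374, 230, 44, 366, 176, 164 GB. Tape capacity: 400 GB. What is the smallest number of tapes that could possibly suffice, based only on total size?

Total size = 289 + 362 + 121 + 141 + 161 + 46 + 358 + 293 + 114 + 226 + 374 + 230 + 44 + 366 + 176 + 164 = 3465 GB.
⌈3465 / 400⌉ = 9.

9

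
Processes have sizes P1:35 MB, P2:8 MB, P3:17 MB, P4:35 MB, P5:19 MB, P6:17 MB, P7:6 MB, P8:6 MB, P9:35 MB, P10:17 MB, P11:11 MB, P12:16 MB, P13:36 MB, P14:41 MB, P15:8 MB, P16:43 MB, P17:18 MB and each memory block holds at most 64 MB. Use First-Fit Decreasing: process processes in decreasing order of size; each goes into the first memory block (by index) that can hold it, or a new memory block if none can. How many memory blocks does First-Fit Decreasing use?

Sorted descending: 43, 41, 36, 35, 35, 35, 19, 18, 17, 17, 17, 16, 11, 8, 8, 6, 6.
43 MB → memory block 1 (remaining 21 MB)
41 MB → memory block 2 (remaining 23 MB)
36 MB → memory block 3 (remaining 28 MB)
35 MB → memory block 4 (remaining 29 MB)
35 MB → memory block 5 (remaining 29 MB)
35 MB → memory block 6 (remaining 29 MB)
19 MB → memory block 1 (remaining 2 MB)
18 MB → memory block 2 (remaining 5 MB)
17 MB → memory block 3 (remaining 11 MB)
17 MB → memory block 4 (remaining 12 MB)
17 MB → memory block 5 (remaining 12 MB)
16 MB → memory block 6 (remaining 13 MB)
11 MB → memory block 3 (remaining 0 MB)
8 MB → memory block 4 (remaining 4 MB)
8 MB → memory block 5 (remaining 4 MB)
6 MB → memory block 6 (remaining 7 MB)
6 MB → memory block 6 (remaining 1 MB)

6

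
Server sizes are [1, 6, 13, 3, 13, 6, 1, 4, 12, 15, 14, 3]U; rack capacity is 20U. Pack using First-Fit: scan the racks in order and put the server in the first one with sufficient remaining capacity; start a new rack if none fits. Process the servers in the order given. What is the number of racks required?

6 racks

Put 1U in rack 1; 19U remain.
Put 6U in rack 1; 13U remain.
Put 13U in rack 1; 0U remain.
Put 3U in rack 2; 17U remain.
Put 13U in rack 2; 4U remain.
Put 6U in rack 3; 14U remain.
Put 1U in rack 2; 3U remain.
Put 4U in rack 3; 10U remain.
Put 12U in rack 4; 8U remain.
Put 15U in rack 5; 5U remain.
Put 14U in rack 6; 6U remain.
Put 3U in rack 2; 0U remain.
Final racks: [1,6,13] [3,13,1,3] [6,4] [12] [15] [14].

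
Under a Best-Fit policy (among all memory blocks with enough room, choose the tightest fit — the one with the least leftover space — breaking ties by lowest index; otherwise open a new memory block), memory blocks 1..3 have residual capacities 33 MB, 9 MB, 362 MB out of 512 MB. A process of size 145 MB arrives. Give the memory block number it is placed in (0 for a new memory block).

Memory blocks with room: memory block 3 (362 MB).
Tightest fit is memory block 3 with 362 MB free.

3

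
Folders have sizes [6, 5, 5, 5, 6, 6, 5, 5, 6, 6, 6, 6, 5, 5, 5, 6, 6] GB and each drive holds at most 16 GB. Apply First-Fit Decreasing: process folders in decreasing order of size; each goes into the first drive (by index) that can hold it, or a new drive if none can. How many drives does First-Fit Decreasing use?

Sorted descending: 6, 6, 6, 6, 6, 6, 6, 6, 6, 5, 5, 5, 5, 5, 5, 5, 5.
6 GB → drive 1 (remaining 10 GB)
6 GB → drive 1 (remaining 4 GB)
6 GB → drive 2 (remaining 10 GB)
6 GB → drive 2 (remaining 4 GB)
6 GB → drive 3 (remaining 10 GB)
6 GB → drive 3 (remaining 4 GB)
6 GB → drive 4 (remaining 10 GB)
6 GB → drive 4 (remaining 4 GB)
6 GB → drive 5 (remaining 10 GB)
5 GB → drive 5 (remaining 5 GB)
5 GB → drive 5 (remaining 0 GB)
5 GB → drive 6 (remaining 11 GB)
5 GB → drive 6 (remaining 6 GB)
5 GB → drive 6 (remaining 1 GB)
5 GB → drive 7 (remaining 11 GB)
5 GB → drive 7 (remaining 6 GB)
5 GB → drive 7 (remaining 1 GB)
Final drives: [6,6] [6,6] [6,6] [6,6] [6,5,5] [5,5,5] [5,5,5].

7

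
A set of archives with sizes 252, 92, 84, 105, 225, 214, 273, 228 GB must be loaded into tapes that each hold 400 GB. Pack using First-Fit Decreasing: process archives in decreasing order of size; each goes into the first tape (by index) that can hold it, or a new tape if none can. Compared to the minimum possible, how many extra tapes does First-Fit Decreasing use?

First-Fit Decreasing: [273,105] [252,92] [228,84] [225] [214] → 5 tapes.
5 archives exceed 200 GB (half the capacity), and no two of those can share a tape, so at least 5 tapes are needed.
So 5 is already optimal.

0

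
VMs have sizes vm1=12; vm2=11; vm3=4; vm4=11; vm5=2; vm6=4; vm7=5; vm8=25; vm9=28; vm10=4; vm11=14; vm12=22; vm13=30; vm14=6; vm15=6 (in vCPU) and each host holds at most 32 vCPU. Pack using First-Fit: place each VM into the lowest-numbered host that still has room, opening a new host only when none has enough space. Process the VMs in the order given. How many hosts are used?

vm1 (12 vCPU) → host 1 (remaining 20 vCPU)
vm2 (11 vCPU) → host 1 (remaining 9 vCPU)
vm3 (4 vCPU) → host 1 (remaining 5 vCPU)
vm4 (11 vCPU) → host 2 (remaining 21 vCPU)
vm5 (2 vCPU) → host 1 (remaining 3 vCPU)
vm6 (4 vCPU) → host 2 (remaining 17 vCPU)
vm7 (5 vCPU) → host 2 (remaining 12 vCPU)
vm8 (25 vCPU) → host 3 (remaining 7 vCPU)
vm9 (28 vCPU) → host 4 (remaining 4 vCPU)
vm10 (4 vCPU) → host 2 (remaining 8 vCPU)
vm11 (14 vCPU) → host 5 (remaining 18 vCPU)
vm12 (22 vCPU) → host 6 (remaining 10 vCPU)
vm13 (30 vCPU) → host 7 (remaining 2 vCPU)
vm14 (6 vCPU) → host 2 (remaining 2 vCPU)
vm15 (6 vCPU) → host 3 (remaining 1 vCPU)
Final hosts: [12,11,4,2] [11,4,5,4,6] [25,6] [28] [14] [22] [30].

7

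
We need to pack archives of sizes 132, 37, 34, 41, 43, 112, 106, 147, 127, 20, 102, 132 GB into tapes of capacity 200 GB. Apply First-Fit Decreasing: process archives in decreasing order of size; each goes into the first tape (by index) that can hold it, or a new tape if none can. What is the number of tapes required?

Sorted descending: 147, 132, 132, 127, 112, 106, 102, 43, 41, 37, 34, 20.
tape 1: place 147 GB, 53 GB left
tape 2: place 132 GB, 68 GB left
tape 3: place 132 GB, 68 GB left
tape 4: place 127 GB, 73 GB left
tape 5: place 112 GB, 88 GB left
tape 6: place 106 GB, 94 GB left
tape 7: place 102 GB, 98 GB left
tape 1: place 43 GB, 10 GB left
tape 2: place 41 GB, 27 GB left
tape 3: place 37 GB, 31 GB left
tape 4: place 34 GB, 39 GB left
tape 2: place 20 GB, 7 GB left

7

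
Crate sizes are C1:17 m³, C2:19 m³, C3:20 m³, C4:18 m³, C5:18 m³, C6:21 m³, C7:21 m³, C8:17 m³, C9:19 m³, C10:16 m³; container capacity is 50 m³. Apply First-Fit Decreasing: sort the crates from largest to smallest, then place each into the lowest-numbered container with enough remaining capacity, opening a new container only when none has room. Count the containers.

Sorted descending: 21, 21, 20, 19, 19, 18, 18, 17, 17, 16.
Put 21 m³ in container 1; 29 m³ remain.
Put 21 m³ in container 1; 8 m³ remain.
Put 20 m³ in container 2; 30 m³ remain.
Put 19 m³ in container 2; 11 m³ remain.
Put 19 m³ in container 3; 31 m³ remain.
Put 18 m³ in container 3; 13 m³ remain.
Put 18 m³ in container 4; 32 m³ remain.
Put 17 m³ in container 4; 15 m³ remain.
Put 17 m³ in container 5; 33 m³ remain.
Put 16 m³ in container 5; 17 m³ remain.
Final containers: [21,21] [20,19] [19,18] [18,17] [17,16].

5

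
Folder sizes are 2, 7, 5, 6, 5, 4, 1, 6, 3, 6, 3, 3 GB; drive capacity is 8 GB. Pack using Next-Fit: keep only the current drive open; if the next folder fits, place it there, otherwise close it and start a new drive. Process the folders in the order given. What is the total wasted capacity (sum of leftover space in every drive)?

2 GB → drive 1 (remaining 6 GB)
7 GB → drive 2 (remaining 1 GB)
5 GB → drive 3 (remaining 3 GB)
6 GB → drive 4 (remaining 2 GB)
5 GB → drive 5 (remaining 3 GB)
4 GB → drive 6 (remaining 4 GB)
1 GB → drive 6 (remaining 3 GB)
6 GB → drive 7 (remaining 2 GB)
3 GB → drive 8 (remaining 5 GB)
6 GB → drive 9 (remaining 2 GB)
3 GB → drive 10 (remaining 5 GB)
3 GB → drive 10 (remaining 2 GB)
10 drives × 8 GB = 80 GB; used 51 GB; unused 29 GB.

29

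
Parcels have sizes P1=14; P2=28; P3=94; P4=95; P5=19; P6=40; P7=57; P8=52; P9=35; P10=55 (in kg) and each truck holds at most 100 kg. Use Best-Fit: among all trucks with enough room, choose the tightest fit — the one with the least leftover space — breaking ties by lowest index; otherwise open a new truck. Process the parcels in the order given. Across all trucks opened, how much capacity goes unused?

Put P1 (14 kg) in truck 1; 86 kg remain.
Put P2 (28 kg) in truck 1; 58 kg remain.
Put P3 (94 kg) in truck 2; 6 kg remain.
Put P4 (95 kg) in truck 3; 5 kg remain.
Put P5 (19 kg) in truck 1; 39 kg remain.
Put P6 (40 kg) in truck 4; 60 kg remain.
Put P7 (57 kg) in truck 4; 3 kg remain.
Put P8 (52 kg) in truck 5; 48 kg remain.
Put P9 (35 kg) in truck 1; 4 kg remain.
Put P10 (55 kg) in truck 6; 45 kg remain.
6 trucks × 100 kg = 600 kg; used 489 kg; unused 111 kg.

111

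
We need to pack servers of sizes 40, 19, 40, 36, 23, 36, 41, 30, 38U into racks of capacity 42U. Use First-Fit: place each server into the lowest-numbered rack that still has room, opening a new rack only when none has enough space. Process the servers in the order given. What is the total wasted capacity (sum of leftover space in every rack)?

Put 40U in rack 1; 2U remain.
Put 19U in rack 2; 23U remain.
Put 40U in rack 3; 2U remain.
Put 36U in rack 4; 6U remain.
Put 23U in rack 2; 0U remain.
Put 36U in rack 5; 6U remain.
Put 41U in rack 6; 1U remain.
Put 30U in rack 7; 12U remain.
Put 38U in rack 8; 4U remain.
8 racks × 42U = 336U; used 303U; unused 33U.

33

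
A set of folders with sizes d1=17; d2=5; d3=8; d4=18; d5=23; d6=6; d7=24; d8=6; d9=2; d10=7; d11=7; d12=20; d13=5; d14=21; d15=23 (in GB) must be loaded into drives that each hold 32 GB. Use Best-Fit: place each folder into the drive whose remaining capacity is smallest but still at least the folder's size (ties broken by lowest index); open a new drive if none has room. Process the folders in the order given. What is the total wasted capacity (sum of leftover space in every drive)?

32

d1 (17 GB) → drive 1 (remaining 15 GB)
d2 (5 GB) → drive 1 (remaining 10 GB)
d3 (8 GB) → drive 1 (remaining 2 GB)
d4 (18 GB) → drive 2 (remaining 14 GB)
d5 (23 GB) → drive 3 (remaining 9 GB)
d6 (6 GB) → drive 3 (remaining 3 GB)
d7 (24 GB) → drive 4 (remaining 8 GB)
d8 (6 GB) → drive 4 (remaining 2 GB)
d9 (2 GB) → drive 1 (remaining 0 GB)
d10 (7 GB) → drive 2 (remaining 7 GB)
d11 (7 GB) → drive 2 (remaining 0 GB)
d12 (20 GB) → drive 5 (remaining 12 GB)
d13 (5 GB) → drive 5 (remaining 7 GB)
d14 (21 GB) → drive 6 (remaining 11 GB)
d15 (23 GB) → drive 7 (remaining 9 GB)
7 drives × 32 GB = 224 GB; used 192 GB; unused 32 GB.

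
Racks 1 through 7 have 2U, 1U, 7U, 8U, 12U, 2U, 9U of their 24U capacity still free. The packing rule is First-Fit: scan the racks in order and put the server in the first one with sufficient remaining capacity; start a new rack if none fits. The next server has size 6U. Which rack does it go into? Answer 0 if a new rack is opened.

3

Racks with room: rack 3 (7U), rack 4 (8U), rack 5 (12U), rack 7 (9U).
The first with room is rack 3.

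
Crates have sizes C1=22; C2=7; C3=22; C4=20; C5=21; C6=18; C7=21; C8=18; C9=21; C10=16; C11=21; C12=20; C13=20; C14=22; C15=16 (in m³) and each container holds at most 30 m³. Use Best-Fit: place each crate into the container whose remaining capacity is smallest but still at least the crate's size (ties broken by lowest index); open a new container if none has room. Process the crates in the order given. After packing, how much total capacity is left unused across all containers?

135

Put C1 (22 m³) in container 1; 8 m³ remain.
Put C2 (7 m³) in container 1; 1 m³ remain.
Put C3 (22 m³) in container 2; 8 m³ remain.
Put C4 (20 m³) in container 3; 10 m³ remain.
Put C5 (21 m³) in container 4; 9 m³ remain.
Put C6 (18 m³) in container 5; 12 m³ remain.
Put C7 (21 m³) in container 6; 9 m³ remain.
Put C8 (18 m³) in container 7; 12 m³ remain.
Put C9 (21 m³) in container 8; 9 m³ remain.
Put C10 (16 m³) in container 9; 14 m³ remain.
Put C11 (21 m³) in container 10; 9 m³ remain.
Put C12 (20 m³) in container 11; 10 m³ remain.
Put C13 (20 m³) in container 12; 10 m³ remain.
Put C14 (22 m³) in container 13; 8 m³ remain.
Put C15 (16 m³) in container 14; 14 m³ remain.
14 containers × 30 m³ = 420 m³; used 285 m³; unused 135 m³.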